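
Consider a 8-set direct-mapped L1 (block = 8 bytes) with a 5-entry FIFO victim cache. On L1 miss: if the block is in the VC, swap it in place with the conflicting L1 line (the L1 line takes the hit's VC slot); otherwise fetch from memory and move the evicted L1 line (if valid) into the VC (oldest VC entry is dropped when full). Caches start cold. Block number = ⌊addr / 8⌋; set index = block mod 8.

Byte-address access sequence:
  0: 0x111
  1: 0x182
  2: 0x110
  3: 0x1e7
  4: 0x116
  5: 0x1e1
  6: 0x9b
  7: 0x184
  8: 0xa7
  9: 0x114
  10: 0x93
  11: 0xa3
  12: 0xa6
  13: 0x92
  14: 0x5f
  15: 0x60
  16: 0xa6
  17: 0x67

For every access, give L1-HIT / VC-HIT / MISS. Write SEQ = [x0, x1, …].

0: 0x111 (blk 34, set 2) → MISS  vc=[]
1: 0x182 (blk 48, set 0) → MISS  vc=[]
2: 0x110 (blk 34, set 2) → L1-HIT  vc=[]
3: 0x1e7 (blk 60, set 4) → MISS  vc=[]
4: 0x116 (blk 34, set 2) → L1-HIT  vc=[]
5: 0x1e1 (blk 60, set 4) → L1-HIT  vc=[]
6: 0x9b (blk 19, set 3) → MISS  vc=[]
7: 0x184 (blk 48, set 0) → L1-HIT  vc=[]
8: 0xa7 (blk 20, set 4) → MISS  vc=[60]
9: 0x114 (blk 34, set 2) → L1-HIT  vc=[60]
10: 0x93 (blk 18, set 2) → MISS  vc=[60, 34]
11: 0xa3 (blk 20, set 4) → L1-HIT  vc=[60, 34]
12: 0xa6 (blk 20, set 4) → L1-HIT  vc=[60, 34]
13: 0x92 (blk 18, set 2) → L1-HIT  vc=[60, 34]
14: 0x5f (blk 11, set 3) → MISS  vc=[60, 34, 19]
15: 0x60 (blk 12, set 4) → MISS  vc=[60, 34, 19, 20]
16: 0xa6 (blk 20, set 4) → VC-HIT  vc=[60, 34, 19, 12]
17: 0x67 (blk 12, set 4) → VC-HIT  vc=[60, 34, 19, 20]

SEQ = [MISS, MISS, L1-HIT, MISS, L1-HIT, L1-HIT, MISS, L1-HIT, MISS, L1-HIT, MISS, L1-HIT, L1-HIT, L1-HIT, MISS, MISS, VC-HIT, VC-HIT]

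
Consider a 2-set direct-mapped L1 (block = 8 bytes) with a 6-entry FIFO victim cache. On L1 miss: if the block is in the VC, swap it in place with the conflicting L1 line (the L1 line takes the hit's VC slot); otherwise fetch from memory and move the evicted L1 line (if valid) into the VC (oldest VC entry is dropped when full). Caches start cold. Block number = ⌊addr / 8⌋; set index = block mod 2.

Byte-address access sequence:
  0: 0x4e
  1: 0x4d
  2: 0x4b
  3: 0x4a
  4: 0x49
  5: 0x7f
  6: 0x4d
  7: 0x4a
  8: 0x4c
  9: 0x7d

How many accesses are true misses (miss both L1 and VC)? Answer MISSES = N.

  [0] addr=0x4e blk=9 s=1: MISS | VC []
  [1] addr=0x4d blk=9 s=1: L1-HIT | VC []
  [2] addr=0x4b blk=9 s=1: L1-HIT | VC []
  [3] addr=0x4a blk=9 s=1: L1-HIT | VC []
  [4] addr=0x49 blk=9 s=1: L1-HIT | VC []
  [5] addr=0x7f blk=15 s=1: MISS | VC [9]
  [6] addr=0x4d blk=9 s=1: VC-HIT | VC [15]
  [7] addr=0x4a blk=9 s=1: L1-HIT | VC [15]
  [8] addr=0x4c blk=9 s=1: L1-HIT | VC [15]
  [9] addr=0x7d blk=15 s=1: VC-HIT | VC [9]

MISSES = 2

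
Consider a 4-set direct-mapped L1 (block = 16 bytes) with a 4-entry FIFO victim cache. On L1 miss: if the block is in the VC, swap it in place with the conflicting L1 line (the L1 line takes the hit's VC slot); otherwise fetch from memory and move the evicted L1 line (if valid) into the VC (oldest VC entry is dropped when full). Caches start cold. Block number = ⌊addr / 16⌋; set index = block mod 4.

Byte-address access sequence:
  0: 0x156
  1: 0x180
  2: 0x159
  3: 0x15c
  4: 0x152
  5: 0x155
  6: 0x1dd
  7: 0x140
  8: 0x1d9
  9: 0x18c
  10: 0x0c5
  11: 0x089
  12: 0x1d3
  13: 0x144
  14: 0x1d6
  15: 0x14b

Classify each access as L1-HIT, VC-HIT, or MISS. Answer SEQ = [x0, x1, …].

  [0] addr=0x156 blk=21 s=1: MISS | VC []
  [1] addr=0x180 blk=24 s=0: MISS | VC []
  [2] addr=0x159 blk=21 s=1: L1-HIT | VC []
  [3] addr=0x15c blk=21 s=1: L1-HIT | VC []
  [4] addr=0x152 blk=21 s=1: L1-HIT | VC []
  [5] addr=0x155 blk=21 s=1: L1-HIT | VC []
  [6] addr=0x1dd blk=29 s=1: MISS | VC [21]
  [7] addr=0x140 blk=20 s=0: MISS | VC [21, 24]
  [8] addr=0x1d9 blk=29 s=1: L1-HIT | VC [21, 24]
  [9] addr=0x18c blk=24 s=0: VC-HIT | VC [21, 20]
  [10] addr=0xc5 blk=12 s=0: MISS | VC [21, 20, 24]
  [11] addr=0x89 blk=8 s=0: MISS | VC [21, 20, 24, 12]
  [12] addr=0x1d3 blk=29 s=1: L1-HIT | VC [21, 20, 24, 12]
  [13] addr=0x144 blk=20 s=0: VC-HIT | VC [21, 8, 24, 12]
  [14] addr=0x1d6 blk=29 s=1: L1-HIT | VC [21, 8, 24, 12]
  [15] addr=0x14b blk=20 s=0: L1-HIT | VC [21, 8, 24, 12]

SEQ = [MISS, MISS, L1-HIT, L1-HIT, L1-HIT, L1-HIT, MISS, MISS, L1-HIT, VC-HIT, MISS, MISS, L1-HIT, VC-HIT, L1-HIT, L1-HIT]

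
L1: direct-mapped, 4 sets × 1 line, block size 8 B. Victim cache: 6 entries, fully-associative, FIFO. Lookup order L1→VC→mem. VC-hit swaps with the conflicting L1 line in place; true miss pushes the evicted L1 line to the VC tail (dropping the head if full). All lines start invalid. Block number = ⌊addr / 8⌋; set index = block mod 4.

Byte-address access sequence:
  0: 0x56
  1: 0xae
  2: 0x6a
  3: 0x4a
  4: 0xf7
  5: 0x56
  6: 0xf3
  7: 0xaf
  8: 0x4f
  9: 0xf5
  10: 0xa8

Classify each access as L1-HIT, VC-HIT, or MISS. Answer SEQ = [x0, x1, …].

  [0] addr=0x56 blk=10 s=2: MISS | VC []
  [1] addr=0xae blk=21 s=1: MISS | VC []
  [2] addr=0x6a blk=13 s=1: MISS | VC [21]
  [3] addr=0x4a blk=9 s=1: MISS | VC [21, 13]
  [4] addr=0xf7 blk=30 s=2: MISS | VC [21, 13, 10]
  [5] addr=0x56 blk=10 s=2: VC-HIT | VC [21, 13, 30]
  [6] addr=0xf3 blk=30 s=2: VC-HIT | VC [21, 13, 10]
  [7] addr=0xaf blk=21 s=1: VC-HIT | VC [9, 13, 10]
  [8] addr=0x4f blk=9 s=1: VC-HIT | VC [21, 13, 10]
  [9] addr=0xf5 blk=30 s=2: L1-HIT | VC [21, 13, 10]
  [10] addr=0xa8 blk=21 s=1: VC-HIT | VC [9, 13, 10]

SEQ = [MISS, MISS, MISS, MISS, MISS, VC-HIT, VC-HIT, VC-HIT, VC-HIT, L1-HIT, VC-HIT]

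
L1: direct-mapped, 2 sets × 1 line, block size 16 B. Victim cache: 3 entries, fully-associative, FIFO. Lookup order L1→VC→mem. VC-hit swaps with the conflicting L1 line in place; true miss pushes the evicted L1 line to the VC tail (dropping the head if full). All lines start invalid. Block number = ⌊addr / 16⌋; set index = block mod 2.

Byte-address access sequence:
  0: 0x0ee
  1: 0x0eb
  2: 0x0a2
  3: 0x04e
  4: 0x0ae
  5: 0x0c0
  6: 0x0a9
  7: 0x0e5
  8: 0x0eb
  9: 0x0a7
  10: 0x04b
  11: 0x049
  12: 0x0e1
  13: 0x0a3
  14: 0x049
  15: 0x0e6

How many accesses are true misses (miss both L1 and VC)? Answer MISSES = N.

0: 0xee (blk 14, set 0) → MISS  vc=[]
1: 0xeb (blk 14, set 0) → L1-HIT  vc=[]
2: 0xa2 (blk 10, set 0) → MISS  vc=[14]
3: 0x4e (blk 4, set 0) → MISS  vc=[14, 10]
4: 0xae (blk 10, set 0) → VC-HIT  vc=[14, 4]
5: 0xc0 (blk 12, set 0) → MISS  vc=[14, 4, 10]
6: 0xa9 (blk 10, set 0) → VC-HIT  vc=[14, 4, 12]
7: 0xe5 (blk 14, set 0) → VC-HIT  vc=[10, 4, 12]
8: 0xeb (blk 14, set 0) → L1-HIT  vc=[10, 4, 12]
9: 0xa7 (blk 10, set 0) → VC-HIT  vc=[14, 4, 12]
10: 0x4b (blk 4, set 0) → VC-HIT  vc=[14, 10, 12]
11: 0x49 (blk 4, set 0) → L1-HIT  vc=[14, 10, 12]
12: 0xe1 (blk 14, set 0) → VC-HIT  vc=[4, 10, 12]
13: 0xa3 (blk 10, set 0) → VC-HIT  vc=[4, 14, 12]
14: 0x49 (blk 4, set 0) → VC-HIT  vc=[10, 14, 12]
15: 0xe6 (blk 14, set 0) → VC-HIT  vc=[10, 4, 12]

MISSES = 4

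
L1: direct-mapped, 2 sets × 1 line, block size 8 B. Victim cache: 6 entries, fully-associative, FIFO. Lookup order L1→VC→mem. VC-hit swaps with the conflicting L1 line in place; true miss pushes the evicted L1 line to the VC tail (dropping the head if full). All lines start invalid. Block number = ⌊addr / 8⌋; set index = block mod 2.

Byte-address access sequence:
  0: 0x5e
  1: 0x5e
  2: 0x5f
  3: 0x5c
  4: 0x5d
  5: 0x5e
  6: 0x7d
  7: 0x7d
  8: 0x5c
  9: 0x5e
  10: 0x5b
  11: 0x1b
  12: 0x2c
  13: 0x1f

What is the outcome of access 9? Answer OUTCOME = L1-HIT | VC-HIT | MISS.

#0 0x5e→b11/s1 MISS; vc=[]
#1 0x5e→b11/s1 L1-HIT; vc=[]
#2 0x5f→b11/s1 L1-HIT; vc=[]
#3 0x5c→b11/s1 L1-HIT; vc=[]
#4 0x5d→b11/s1 L1-HIT; vc=[]
#5 0x5e→b11/s1 L1-HIT; vc=[]
#6 0x7d→b15/s1 MISS; vc=[11]
#7 0x7d→b15/s1 L1-HIT; vc=[11]
#8 0x5c→b11/s1 VC-HIT; vc=[15]
#9 0x5e→b11/s1 L1-HIT; vc=[15]
#10 0x5b→b11/s1 L1-HIT; vc=[15]
#11 0x1b→b3/s1 MISS; vc=[15,11]
#12 0x2c→b5/s1 MISS; vc=[15,11,3]
#13 0x1f→b3/s1 VC-HIT; vc=[15,11,5]

OUTCOME = L1-HIT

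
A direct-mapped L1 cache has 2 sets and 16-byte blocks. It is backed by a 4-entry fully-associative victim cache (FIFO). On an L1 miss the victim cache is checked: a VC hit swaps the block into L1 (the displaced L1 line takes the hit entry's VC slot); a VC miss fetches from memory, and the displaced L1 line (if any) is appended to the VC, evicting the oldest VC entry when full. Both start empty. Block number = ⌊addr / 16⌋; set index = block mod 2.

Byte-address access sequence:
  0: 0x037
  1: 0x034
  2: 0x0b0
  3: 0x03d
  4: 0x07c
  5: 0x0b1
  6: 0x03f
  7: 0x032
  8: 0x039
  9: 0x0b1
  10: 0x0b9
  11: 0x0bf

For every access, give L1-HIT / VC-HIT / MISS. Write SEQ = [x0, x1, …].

SEQ = [MISS, L1-HIT, MISS, VC-HIT, MISS, VC-HIT, VC-HIT, L1-HIT, L1-HIT, VC-HIT, L1-HIT, L1-HIT]

0: 0x37 (blk 3, set 1) → MISS  vc=[]
1: 0x34 (blk 3, set 1) → L1-HIT  vc=[]
2: 0xb0 (blk 11, set 1) → MISS  vc=[3]
3: 0x3d (blk 3, set 1) → VC-HIT  vc=[11]
4: 0x7c (blk 7, set 1) → MISS  vc=[11, 3]
5: 0xb1 (blk 11, set 1) → VC-HIT  vc=[7, 3]
6: 0x3f (blk 3, set 1) → VC-HIT  vc=[7, 11]
7: 0x32 (blk 3, set 1) → L1-HIT  vc=[7, 11]
8: 0x39 (blk 3, set 1) → L1-HIT  vc=[7, 11]
9: 0xb1 (blk 11, set 1) → VC-HIT  vc=[7, 3]
10: 0xb9 (blk 11, set 1) → L1-HIT  vc=[7, 3]
11: 0xbf (blk 11, set 1) → L1-HIT  vc=[7, 3]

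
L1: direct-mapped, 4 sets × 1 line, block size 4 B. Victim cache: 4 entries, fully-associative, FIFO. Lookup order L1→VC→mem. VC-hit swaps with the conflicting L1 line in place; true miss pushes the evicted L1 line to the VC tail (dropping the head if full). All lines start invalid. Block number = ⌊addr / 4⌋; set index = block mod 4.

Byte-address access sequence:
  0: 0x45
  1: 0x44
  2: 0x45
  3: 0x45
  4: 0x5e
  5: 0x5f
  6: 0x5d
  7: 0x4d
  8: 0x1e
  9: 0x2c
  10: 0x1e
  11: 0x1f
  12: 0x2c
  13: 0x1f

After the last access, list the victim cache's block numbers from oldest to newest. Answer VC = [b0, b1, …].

VC = [23, 19, 11]

0: 0x45 (blk 17, set 1) → MISS  vc=[]
1: 0x44 (blk 17, set 1) → L1-HIT  vc=[]
2: 0x45 (blk 17, set 1) → L1-HIT  vc=[]
3: 0x45 (blk 17, set 1) → L1-HIT  vc=[]
4: 0x5e (blk 23, set 3) → MISS  vc=[]
5: 0x5f (blk 23, set 3) → L1-HIT  vc=[]
6: 0x5d (blk 23, set 3) → L1-HIT  vc=[]
7: 0x4d (blk 19, set 3) → MISS  vc=[23]
8: 0x1e (blk 7, set 3) → MISS  vc=[23, 19]
9: 0x2c (blk 11, set 3) → MISS  vc=[23, 19, 7]
10: 0x1e (blk 7, set 3) → VC-HIT  vc=[23, 19, 11]
11: 0x1f (blk 7, set 3) → L1-HIT  vc=[23, 19, 11]
12: 0x2c (blk 11, set 3) → VC-HIT  vc=[23, 19, 7]
13: 0x1f (blk 7, set 3) → VC-HIT  vc=[23, 19, 11]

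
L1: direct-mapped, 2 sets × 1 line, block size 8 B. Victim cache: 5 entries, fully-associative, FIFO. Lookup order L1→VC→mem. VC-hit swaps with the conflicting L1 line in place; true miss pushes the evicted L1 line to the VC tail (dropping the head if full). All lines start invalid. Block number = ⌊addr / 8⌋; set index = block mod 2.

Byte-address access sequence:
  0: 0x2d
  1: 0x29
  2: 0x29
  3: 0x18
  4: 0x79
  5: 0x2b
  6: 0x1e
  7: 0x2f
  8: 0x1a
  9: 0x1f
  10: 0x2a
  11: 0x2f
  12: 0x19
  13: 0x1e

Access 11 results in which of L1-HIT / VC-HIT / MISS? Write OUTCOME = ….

  [0] addr=0x2d blk=5 s=1: MISS | VC []
  [1] addr=0x29 blk=5 s=1: L1-HIT | VC []
  [2] addr=0x29 blk=5 s=1: L1-HIT | VC []
  [3] addr=0x18 blk=3 s=1: MISS | VC [5]
  [4] addr=0x79 blk=15 s=1: MISS | VC [5, 3]
  [5] addr=0x2b blk=5 s=1: VC-HIT | VC [15, 3]
  [6] addr=0x1e blk=3 s=1: VC-HIT | VC [15, 5]
  [7] addr=0x2f blk=5 s=1: VC-HIT | VC [15, 3]
  [8] addr=0x1a blk=3 s=1: VC-HIT | VC [15, 5]
  [9] addr=0x1f blk=3 s=1: L1-HIT | VC [15, 5]
  [10] addr=0x2a blk=5 s=1: VC-HIT | VC [15, 3]
  [11] addr=0x2f blk=5 s=1: L1-HIT | VC [15, 3]
  [12] addr=0x19 blk=3 s=1: VC-HIT | VC [15, 5]
  [13] addr=0x1e blk=3 s=1: L1-HIT | VC [15, 5]

OUTCOME = L1-HIT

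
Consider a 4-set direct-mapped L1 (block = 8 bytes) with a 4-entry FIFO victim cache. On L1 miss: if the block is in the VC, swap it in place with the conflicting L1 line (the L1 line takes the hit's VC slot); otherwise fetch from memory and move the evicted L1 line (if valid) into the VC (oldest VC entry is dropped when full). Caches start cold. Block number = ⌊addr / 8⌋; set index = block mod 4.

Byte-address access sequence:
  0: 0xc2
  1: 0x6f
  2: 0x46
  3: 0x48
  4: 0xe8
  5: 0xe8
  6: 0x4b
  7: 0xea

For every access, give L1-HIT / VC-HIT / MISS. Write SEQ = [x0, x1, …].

#0 0xc2→b24/s0 MISS; vc=[]
#1 0x6f→b13/s1 MISS; vc=[]
#2 0x46→b8/s0 MISS; vc=[24]
#3 0x48→b9/s1 MISS; vc=[24,13]
#4 0xe8→b29/s1 MISS; vc=[24,13,9]
#5 0xe8→b29/s1 L1-HIT; vc=[24,13,9]
#6 0x4b→b9/s1 VC-HIT; vc=[24,13,29]
#7 0xea→b29/s1 VC-HIT; vc=[24,13,9]

SEQ = [MISS, MISS, MISS, MISS, MISS, L1-HIT, VC-HIT, VC-HIT]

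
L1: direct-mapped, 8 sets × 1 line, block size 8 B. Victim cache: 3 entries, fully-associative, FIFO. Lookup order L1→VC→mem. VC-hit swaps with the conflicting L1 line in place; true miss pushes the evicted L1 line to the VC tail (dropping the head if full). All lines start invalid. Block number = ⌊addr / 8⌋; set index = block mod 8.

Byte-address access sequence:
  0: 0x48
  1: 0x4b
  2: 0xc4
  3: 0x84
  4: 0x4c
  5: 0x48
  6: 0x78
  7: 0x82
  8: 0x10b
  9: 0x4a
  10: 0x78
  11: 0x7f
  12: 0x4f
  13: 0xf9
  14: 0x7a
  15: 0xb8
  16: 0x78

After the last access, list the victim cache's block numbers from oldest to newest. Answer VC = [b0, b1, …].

VC = [33, 31, 23]

#0 0x48→b9/s1 MISS; vc=[]
#1 0x4b→b9/s1 L1-HIT; vc=[]
#2 0xc4→b24/s0 MISS; vc=[]
#3 0x84→b16/s0 MISS; vc=[24]
#4 0x4c→b9/s1 L1-HIT; vc=[24]
#5 0x48→b9/s1 L1-HIT; vc=[24]
#6 0x78→b15/s7 MISS; vc=[24]
#7 0x82→b16/s0 L1-HIT; vc=[24]
#8 0x10b→b33/s1 MISS; vc=[24,9]
#9 0x4a→b9/s1 VC-HIT; vc=[24,33]
#10 0x78→b15/s7 L1-HIT; vc=[24,33]
#11 0x7f→b15/s7 L1-HIT; vc=[24,33]
#12 0x4f→b9/s1 L1-HIT; vc=[24,33]
#13 0xf9→b31/s7 MISS; vc=[24,33,15]
#14 0x7a→b15/s7 VC-HIT; vc=[24,33,31]
#15 0xb8→b23/s7 MISS; vc=[33,31,15]
#16 0x78→b15/s7 VC-HIT; vc=[33,31,23]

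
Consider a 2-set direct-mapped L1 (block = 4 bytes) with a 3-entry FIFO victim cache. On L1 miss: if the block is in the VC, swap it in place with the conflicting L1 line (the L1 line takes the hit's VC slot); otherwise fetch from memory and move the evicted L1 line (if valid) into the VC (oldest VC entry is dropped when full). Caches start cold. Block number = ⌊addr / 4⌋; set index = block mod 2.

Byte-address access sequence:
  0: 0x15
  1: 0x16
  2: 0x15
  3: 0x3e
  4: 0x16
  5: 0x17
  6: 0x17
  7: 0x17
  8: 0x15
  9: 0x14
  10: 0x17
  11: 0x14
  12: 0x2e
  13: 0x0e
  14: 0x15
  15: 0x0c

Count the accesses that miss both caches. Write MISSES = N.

MISSES = 4

0: 0x15 (blk 5, set 1) → MISS  vc=[]
1: 0x16 (blk 5, set 1) → L1-HIT  vc=[]
2: 0x15 (blk 5, set 1) → L1-HIT  vc=[]
3: 0x3e (blk 15, set 1) → MISS  vc=[5]
4: 0x16 (blk 5, set 1) → VC-HIT  vc=[15]
5: 0x17 (blk 5, set 1) → L1-HIT  vc=[15]
6: 0x17 (blk 5, set 1) → L1-HIT  vc=[15]
7: 0x17 (blk 5, set 1) → L1-HIT  vc=[15]
8: 0x15 (blk 5, set 1) → L1-HIT  vc=[15]
9: 0x14 (blk 5, set 1) → L1-HIT  vc=[15]
10: 0x17 (blk 5, set 1) → L1-HIT  vc=[15]
11: 0x14 (blk 5, set 1) → L1-HIT  vc=[15]
12: 0x2e (blk 11, set 1) → MISS  vc=[15, 5]
13: 0xe (blk 3, set 1) → MISS  vc=[15, 5, 11]
14: 0x15 (blk 5, set 1) → VC-HIT  vc=[15, 3, 11]
15: 0xc (blk 3, set 1) → VC-HIT  vc=[15, 5, 11]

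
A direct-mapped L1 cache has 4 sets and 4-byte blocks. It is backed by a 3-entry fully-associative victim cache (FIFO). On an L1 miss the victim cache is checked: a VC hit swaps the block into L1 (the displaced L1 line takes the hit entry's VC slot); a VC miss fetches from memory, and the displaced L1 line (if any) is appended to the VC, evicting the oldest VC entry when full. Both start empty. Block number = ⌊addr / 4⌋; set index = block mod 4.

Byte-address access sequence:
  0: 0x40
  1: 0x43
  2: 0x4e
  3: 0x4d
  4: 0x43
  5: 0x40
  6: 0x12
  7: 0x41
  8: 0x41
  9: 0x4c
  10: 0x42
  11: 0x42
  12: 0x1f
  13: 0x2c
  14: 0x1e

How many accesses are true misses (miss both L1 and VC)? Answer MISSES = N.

0: 0x40 (blk 16, set 0) → MISS  vc=[]
1: 0x43 (blk 16, set 0) → L1-HIT  vc=[]
2: 0x4e (blk 19, set 3) → MISS  vc=[]
3: 0x4d (blk 19, set 3) → L1-HIT  vc=[]
4: 0x43 (blk 16, set 0) → L1-HIT  vc=[]
5: 0x40 (blk 16, set 0) → L1-HIT  vc=[]
6: 0x12 (blk 4, set 0) → MISS  vc=[16]
7: 0x41 (blk 16, set 0) → VC-HIT  vc=[4]
8: 0x41 (blk 16, set 0) → L1-HIT  vc=[4]
9: 0x4c (blk 19, set 3) → L1-HIT  vc=[4]
10: 0x42 (blk 16, set 0) → L1-HIT  vc=[4]
11: 0x42 (blk 16, set 0) → L1-HIT  vc=[4]
12: 0x1f (blk 7, set 3) → MISS  vc=[4, 19]
13: 0x2c (blk 11, set 3) → MISS  vc=[4, 19, 7]
14: 0x1e (blk 7, set 3) → VC-HIT  vc=[4, 19, 11]

MISSES = 5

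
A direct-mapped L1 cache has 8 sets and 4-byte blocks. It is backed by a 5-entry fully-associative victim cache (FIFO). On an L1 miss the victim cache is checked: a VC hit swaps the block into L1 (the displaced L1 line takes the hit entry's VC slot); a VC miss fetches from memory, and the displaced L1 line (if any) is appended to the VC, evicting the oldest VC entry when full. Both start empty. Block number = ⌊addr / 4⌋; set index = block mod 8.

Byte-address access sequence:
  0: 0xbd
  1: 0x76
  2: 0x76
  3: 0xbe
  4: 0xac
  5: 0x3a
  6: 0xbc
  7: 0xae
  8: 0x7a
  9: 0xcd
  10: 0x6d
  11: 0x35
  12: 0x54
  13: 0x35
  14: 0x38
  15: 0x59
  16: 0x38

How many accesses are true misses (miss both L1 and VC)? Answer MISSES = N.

#0 0xbd→b47/s7 MISS; vc=[]
#1 0x76→b29/s5 MISS; vc=[]
#2 0x76→b29/s5 L1-HIT; vc=[]
#3 0xbe→b47/s7 L1-HIT; vc=[]
#4 0xac→b43/s3 MISS; vc=[]
#5 0x3a→b14/s6 MISS; vc=[]
#6 0xbc→b47/s7 L1-HIT; vc=[]
#7 0xae→b43/s3 L1-HIT; vc=[]
#8 0x7a→b30/s6 MISS; vc=[14]
#9 0xcd→b51/s3 MISS; vc=[14,43]
#10 0x6d→b27/s3 MISS; vc=[14,43,51]
#11 0x35→b13/s5 MISS; vc=[14,43,51,29]
#12 0x54→b21/s5 MISS; vc=[14,43,51,29,13]
#13 0x35→b13/s5 VC-HIT; vc=[14,43,51,29,21]
#14 0x38→b14/s6 VC-HIT; vc=[30,43,51,29,21]
#15 0x59→b22/s6 MISS; vc=[43,51,29,21,14]
#16 0x38→b14/s6 VC-HIT; vc=[43,51,29,21,22]

MISSES = 10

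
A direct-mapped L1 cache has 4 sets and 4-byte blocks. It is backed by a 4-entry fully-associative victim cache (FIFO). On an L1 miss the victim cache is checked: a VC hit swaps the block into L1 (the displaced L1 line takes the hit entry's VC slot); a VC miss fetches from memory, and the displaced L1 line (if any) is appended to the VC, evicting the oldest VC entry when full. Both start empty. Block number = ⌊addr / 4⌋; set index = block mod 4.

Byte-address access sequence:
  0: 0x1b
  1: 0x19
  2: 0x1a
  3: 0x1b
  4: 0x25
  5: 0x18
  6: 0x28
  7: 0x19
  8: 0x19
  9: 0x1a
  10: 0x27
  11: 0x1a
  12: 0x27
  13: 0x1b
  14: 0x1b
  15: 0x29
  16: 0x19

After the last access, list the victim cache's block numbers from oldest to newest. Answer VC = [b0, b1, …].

VC = [10]

0: 0x1b (blk 6, set 2) → MISS  vc=[]
1: 0x19 (blk 6, set 2) → L1-HIT  vc=[]
2: 0x1a (blk 6, set 2) → L1-HIT  vc=[]
3: 0x1b (blk 6, set 2) → L1-HIT  vc=[]
4: 0x25 (blk 9, set 1) → MISS  vc=[]
5: 0x18 (blk 6, set 2) → L1-HIT  vc=[]
6: 0x28 (blk 10, set 2) → MISS  vc=[6]
7: 0x19 (blk 6, set 2) → VC-HIT  vc=[10]
8: 0x19 (blk 6, set 2) → L1-HIT  vc=[10]
9: 0x1a (blk 6, set 2) → L1-HIT  vc=[10]
10: 0x27 (blk 9, set 1) → L1-HIT  vc=[10]
11: 0x1a (blk 6, set 2) → L1-HIT  vc=[10]
12: 0x27 (blk 9, set 1) → L1-HIT  vc=[10]
13: 0x1b (blk 6, set 2) → L1-HIT  vc=[10]
14: 0x1b (blk 6, set 2) → L1-HIT  vc=[10]
15: 0x29 (blk 10, set 2) → VC-HIT  vc=[6]
16: 0x19 (blk 6, set 2) → VC-HIT  vc=[10]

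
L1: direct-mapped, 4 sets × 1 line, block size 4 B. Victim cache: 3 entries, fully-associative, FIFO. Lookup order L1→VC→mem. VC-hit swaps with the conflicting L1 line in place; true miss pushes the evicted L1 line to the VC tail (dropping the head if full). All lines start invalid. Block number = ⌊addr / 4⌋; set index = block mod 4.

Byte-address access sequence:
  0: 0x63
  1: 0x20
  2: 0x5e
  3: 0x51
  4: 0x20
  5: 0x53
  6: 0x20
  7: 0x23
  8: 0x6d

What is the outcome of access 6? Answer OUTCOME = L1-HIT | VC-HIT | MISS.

  [0] addr=0x63 blk=24 s=0: MISS | VC []
  [1] addr=0x20 blk=8 s=0: MISS | VC [24]
  [2] addr=0x5e blk=23 s=3: MISS | VC [24]
  [3] addr=0x51 blk=20 s=0: MISS | VC [24, 8]
  [4] addr=0x20 blk=8 s=0: VC-HIT | VC [24, 20]
  [5] addr=0x53 blk=20 s=0: VC-HIT | VC [24, 8]
  [6] addr=0x20 blk=8 s=0: VC-HIT | VC [24, 20]
  [7] addr=0x23 blk=8 s=0: L1-HIT | VC [24, 20]
  [8] addr=0x6d blk=27 s=3: MISS | VC [24, 20, 23]

OUTCOME = VC-HIT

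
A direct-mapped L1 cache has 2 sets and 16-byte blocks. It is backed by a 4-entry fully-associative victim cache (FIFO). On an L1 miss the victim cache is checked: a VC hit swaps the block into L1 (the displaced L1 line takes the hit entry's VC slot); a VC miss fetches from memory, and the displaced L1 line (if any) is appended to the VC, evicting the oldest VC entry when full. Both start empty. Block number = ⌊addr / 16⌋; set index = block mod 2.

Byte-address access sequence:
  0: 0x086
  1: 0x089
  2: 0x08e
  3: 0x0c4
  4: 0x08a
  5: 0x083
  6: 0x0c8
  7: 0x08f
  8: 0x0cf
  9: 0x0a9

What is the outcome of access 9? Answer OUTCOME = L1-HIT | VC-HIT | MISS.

#0 0x86→b8/s0 MISS; vc=[]
#1 0x89→b8/s0 L1-HIT; vc=[]
#2 0x8e→b8/s0 L1-HIT; vc=[]
#3 0xc4→b12/s0 MISS; vc=[8]
#4 0x8a→b8/s0 VC-HIT; vc=[12]
#5 0x83→b8/s0 L1-HIT; vc=[12]
#6 0xc8→b12/s0 VC-HIT; vc=[8]
#7 0x8f→b8/s0 VC-HIT; vc=[12]
#8 0xcf→b12/s0 VC-HIT; vc=[8]
#9 0xa9→b10/s0 MISS; vc=[8,12]

OUTCOME = MISS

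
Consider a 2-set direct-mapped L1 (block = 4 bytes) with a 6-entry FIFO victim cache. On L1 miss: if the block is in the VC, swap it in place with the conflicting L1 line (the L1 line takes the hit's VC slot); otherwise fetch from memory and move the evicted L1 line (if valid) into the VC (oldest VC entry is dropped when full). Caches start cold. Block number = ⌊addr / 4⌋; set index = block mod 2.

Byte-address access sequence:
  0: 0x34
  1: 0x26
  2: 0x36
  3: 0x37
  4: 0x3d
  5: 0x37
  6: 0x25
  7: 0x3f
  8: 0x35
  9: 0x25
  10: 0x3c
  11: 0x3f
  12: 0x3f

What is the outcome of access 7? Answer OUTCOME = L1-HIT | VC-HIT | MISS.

0: 0x34 (blk 13, set 1) → MISS  vc=[]
1: 0x26 (blk 9, set 1) → MISS  vc=[13]
2: 0x36 (blk 13, set 1) → VC-HIT  vc=[9]
3: 0x37 (blk 13, set 1) → L1-HIT  vc=[9]
4: 0x3d (blk 15, set 1) → MISS  vc=[9, 13]
5: 0x37 (blk 13, set 1) → VC-HIT  vc=[9, 15]
6: 0x25 (blk 9, set 1) → VC-HIT  vc=[13, 15]
7: 0x3f (blk 15, set 1) → VC-HIT  vc=[13, 9]
8: 0x35 (blk 13, set 1) → VC-HIT  vc=[15, 9]
9: 0x25 (blk 9, set 1) → VC-HIT  vc=[15, 13]
10: 0x3c (blk 15, set 1) → VC-HIT  vc=[9, 13]
11: 0x3f (blk 15, set 1) → L1-HIT  vc=[9, 13]
12: 0x3f (blk 15, set 1) → L1-HIT  vc=[9, 13]

OUTCOME = VC-HIT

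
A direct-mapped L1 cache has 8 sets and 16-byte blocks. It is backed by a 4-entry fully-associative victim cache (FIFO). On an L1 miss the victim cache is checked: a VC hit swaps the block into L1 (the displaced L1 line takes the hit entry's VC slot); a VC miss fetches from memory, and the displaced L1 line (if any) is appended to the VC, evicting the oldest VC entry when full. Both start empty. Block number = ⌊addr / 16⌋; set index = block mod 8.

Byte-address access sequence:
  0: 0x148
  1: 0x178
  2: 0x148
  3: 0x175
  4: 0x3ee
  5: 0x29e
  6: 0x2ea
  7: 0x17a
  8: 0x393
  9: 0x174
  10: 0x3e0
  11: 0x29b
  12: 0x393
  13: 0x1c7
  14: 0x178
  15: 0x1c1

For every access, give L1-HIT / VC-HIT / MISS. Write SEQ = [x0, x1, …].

SEQ = [MISS, MISS, L1-HIT, L1-HIT, MISS, MISS, MISS, L1-HIT, MISS, L1-HIT, VC-HIT, VC-HIT, VC-HIT, MISS, L1-HIT, L1-HIT]

0: 0x148 (blk 20, set 4) → MISS  vc=[]
1: 0x178 (blk 23, set 7) → MISS  vc=[]
2: 0x148 (blk 20, set 4) → L1-HIT  vc=[]
3: 0x175 (blk 23, set 7) → L1-HIT  vc=[]
4: 0x3ee (blk 62, set 6) → MISS  vc=[]
5: 0x29e (blk 41, set 1) → MISS  vc=[]
6: 0x2ea (blk 46, set 6) → MISS  vc=[62]
7: 0x17a (blk 23, set 7) → L1-HIT  vc=[62]
8: 0x393 (blk 57, set 1) → MISS  vc=[62, 41]
9: 0x174 (blk 23, set 7) → L1-HIT  vc=[62, 41]
10: 0x3e0 (blk 62, set 6) → VC-HIT  vc=[46, 41]
11: 0x29b (blk 41, set 1) → VC-HIT  vc=[46, 57]
12: 0x393 (blk 57, set 1) → VC-HIT  vc=[46, 41]
13: 0x1c7 (blk 28, set 4) → MISS  vc=[46, 41, 20]
14: 0x178 (blk 23, set 7) → L1-HIT  vc=[46, 41, 20]
15: 0x1c1 (blk 28, set 4) → L1-HIT  vc=[46, 41, 20]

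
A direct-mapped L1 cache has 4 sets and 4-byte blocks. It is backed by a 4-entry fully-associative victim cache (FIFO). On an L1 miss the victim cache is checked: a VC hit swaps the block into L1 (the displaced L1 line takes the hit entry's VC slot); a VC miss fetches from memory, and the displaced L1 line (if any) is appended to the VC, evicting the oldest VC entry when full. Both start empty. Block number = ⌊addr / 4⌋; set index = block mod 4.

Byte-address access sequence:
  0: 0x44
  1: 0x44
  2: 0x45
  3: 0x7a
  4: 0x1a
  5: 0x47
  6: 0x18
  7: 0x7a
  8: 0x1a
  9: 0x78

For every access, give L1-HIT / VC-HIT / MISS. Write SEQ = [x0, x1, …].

SEQ = [MISS, L1-HIT, L1-HIT, MISS, MISS, L1-HIT, L1-HIT, VC-HIT, VC-HIT, VC-HIT]

0: 0x44 (blk 17, set 1) → MISS  vc=[]
1: 0x44 (blk 17, set 1) → L1-HIT  vc=[]
2: 0x45 (blk 17, set 1) → L1-HIT  vc=[]
3: 0x7a (blk 30, set 2) → MISS  vc=[]
4: 0x1a (blk 6, set 2) → MISS  vc=[30]
5: 0x47 (blk 17, set 1) → L1-HIT  vc=[30]
6: 0x18 (blk 6, set 2) → L1-HIT  vc=[30]
7: 0x7a (blk 30, set 2) → VC-HIT  vc=[6]
8: 0x1a (blk 6, set 2) → VC-HIT  vc=[30]
9: 0x78 (blk 30, set 2) → VC-HIT  vc=[6]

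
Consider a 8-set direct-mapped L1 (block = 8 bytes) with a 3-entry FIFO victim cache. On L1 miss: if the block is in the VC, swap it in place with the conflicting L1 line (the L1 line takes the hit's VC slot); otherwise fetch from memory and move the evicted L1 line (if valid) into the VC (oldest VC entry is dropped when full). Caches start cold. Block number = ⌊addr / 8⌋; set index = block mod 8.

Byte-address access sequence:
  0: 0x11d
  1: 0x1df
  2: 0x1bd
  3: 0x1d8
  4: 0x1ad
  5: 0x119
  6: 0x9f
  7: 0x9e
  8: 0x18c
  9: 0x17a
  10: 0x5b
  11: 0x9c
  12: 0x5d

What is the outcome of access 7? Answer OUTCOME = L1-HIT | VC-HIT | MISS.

0: 0x11d (blk 35, set 3) → MISS  vc=[]
1: 0x1df (blk 59, set 3) → MISS  vc=[35]
2: 0x1bd (blk 55, set 7) → MISS  vc=[35]
3: 0x1d8 (blk 59, set 3) → L1-HIT  vc=[35]
4: 0x1ad (blk 53, set 5) → MISS  vc=[35]
5: 0x119 (blk 35, set 3) → VC-HIT  vc=[59]
6: 0x9f (blk 19, set 3) → MISS  vc=[59, 35]
7: 0x9e (blk 19, set 3) → L1-HIT  vc=[59, 35]
8: 0x18c (blk 49, set 1) → MISS  vc=[59, 35]
9: 0x17a (blk 47, set 7) → MISS  vc=[59, 35, 55]
10: 0x5b (blk 11, set 3) → MISS  vc=[35, 55, 19]
11: 0x9c (blk 19, set 3) → VC-HIT  vc=[35, 55, 11]
12: 0x5d (blk 11, set 3) → VC-HIT  vc=[35, 55, 19]

OUTCOME = L1-HIT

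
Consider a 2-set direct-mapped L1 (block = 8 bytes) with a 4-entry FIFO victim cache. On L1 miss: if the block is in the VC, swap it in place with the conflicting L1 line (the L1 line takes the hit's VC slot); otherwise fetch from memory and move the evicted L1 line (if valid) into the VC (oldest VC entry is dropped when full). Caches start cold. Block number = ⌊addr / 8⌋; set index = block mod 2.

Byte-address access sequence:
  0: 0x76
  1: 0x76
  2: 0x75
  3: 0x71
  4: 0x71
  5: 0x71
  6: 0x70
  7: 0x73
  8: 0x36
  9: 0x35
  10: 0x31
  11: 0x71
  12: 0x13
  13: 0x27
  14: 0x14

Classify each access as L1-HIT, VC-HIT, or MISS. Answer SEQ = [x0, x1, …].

#0 0x76→b14/s0 MISS; vc=[]
#1 0x76→b14/s0 L1-HIT; vc=[]
#2 0x75→b14/s0 L1-HIT; vc=[]
#3 0x71→b14/s0 L1-HIT; vc=[]
#4 0x71→b14/s0 L1-HIT; vc=[]
#5 0x71→b14/s0 L1-HIT; vc=[]
#6 0x70→b14/s0 L1-HIT; vc=[]
#7 0x73→b14/s0 L1-HIT; vc=[]
#8 0x36→b6/s0 MISS; vc=[14]
#9 0x35→b6/s0 L1-HIT; vc=[14]
#10 0x31→b6/s0 L1-HIT; vc=[14]
#11 0x71→b14/s0 VC-HIT; vc=[6]
#12 0x13→b2/s0 MISS; vc=[6,14]
#13 0x27→b4/s0 MISS; vc=[6,14,2]
#14 0x14→b2/s0 VC-HIT; vc=[6,14,4]

SEQ = [MISS, L1-HIT, L1-HIT, L1-HIT, L1-HIT, L1-HIT, L1-HIT, L1-HIT, MISS, L1-HIT, L1-HIT, VC-HIT, MISS, MISS, VC-HIT]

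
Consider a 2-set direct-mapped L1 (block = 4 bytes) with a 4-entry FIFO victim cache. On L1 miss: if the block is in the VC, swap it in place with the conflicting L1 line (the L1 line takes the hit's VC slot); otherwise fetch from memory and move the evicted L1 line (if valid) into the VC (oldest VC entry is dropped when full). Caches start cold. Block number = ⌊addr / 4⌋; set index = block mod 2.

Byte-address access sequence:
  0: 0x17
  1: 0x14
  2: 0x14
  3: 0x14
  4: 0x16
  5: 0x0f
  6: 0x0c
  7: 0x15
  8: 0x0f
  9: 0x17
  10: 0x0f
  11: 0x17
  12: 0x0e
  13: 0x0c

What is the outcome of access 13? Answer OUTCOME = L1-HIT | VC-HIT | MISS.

OUTCOME = L1-HIT

0: 0x17 (blk 5, set 1) → MISS  vc=[]
1: 0x14 (blk 5, set 1) → L1-HIT  vc=[]
2: 0x14 (blk 5, set 1) → L1-HIT  vc=[]
3: 0x14 (blk 5, set 1) → L1-HIT  vc=[]
4: 0x16 (blk 5, set 1) → L1-HIT  vc=[]
5: 0xf (blk 3, set 1) → MISS  vc=[5]
6: 0xc (blk 3, set 1) → L1-HIT  vc=[5]
7: 0x15 (blk 5, set 1) → VC-HIT  vc=[3]
8: 0xf (blk 3, set 1) → VC-HIT  vc=[5]
9: 0x17 (blk 5, set 1) → VC-HIT  vc=[3]
10: 0xf (blk 3, set 1) → VC-HIT  vc=[5]
11: 0x17 (blk 5, set 1) → VC-HIT  vc=[3]
12: 0xe (blk 3, set 1) → VC-HIT  vc=[5]
13: 0xc (blk 3, set 1) → L1-HIT  vc=[5]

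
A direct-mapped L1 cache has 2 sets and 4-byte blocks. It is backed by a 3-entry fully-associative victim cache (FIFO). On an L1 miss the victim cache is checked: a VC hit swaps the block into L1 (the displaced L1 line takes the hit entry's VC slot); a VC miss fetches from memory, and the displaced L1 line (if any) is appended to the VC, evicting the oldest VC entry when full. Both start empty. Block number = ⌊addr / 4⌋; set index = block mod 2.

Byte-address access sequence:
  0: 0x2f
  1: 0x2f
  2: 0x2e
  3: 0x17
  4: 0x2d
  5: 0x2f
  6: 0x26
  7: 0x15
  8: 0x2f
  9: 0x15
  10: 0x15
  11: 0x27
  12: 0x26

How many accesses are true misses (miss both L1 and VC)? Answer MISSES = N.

MISSES = 3

  [0] addr=0x2f blk=11 s=1: MISS | VC []
  [1] addr=0x2f blk=11 s=1: L1-HIT | VC []
  [2] addr=0x2e blk=11 s=1: L1-HIT | VC []
  [3] addr=0x17 blk=5 s=1: MISS | VC [11]
  [4] addr=0x2d blk=11 s=1: VC-HIT | VC [5]
  [5] addr=0x2f blk=11 s=1: L1-HIT | VC [5]
  [6] addr=0x26 blk=9 s=1: MISS | VC [5, 11]
  [7] addr=0x15 blk=5 s=1: VC-HIT | VC [9, 11]
  [8] addr=0x2f blk=11 s=1: VC-HIT | VC [9, 5]
  [9] addr=0x15 blk=5 s=1: VC-HIT | VC [9, 11]
  [10] addr=0x15 blk=5 s=1: L1-HIT | VC [9, 11]
  [11] addr=0x27 blk=9 s=1: VC-HIT | VC [5, 11]
  [12] addr=0x26 blk=9 s=1: L1-HIT | VC [5, 11]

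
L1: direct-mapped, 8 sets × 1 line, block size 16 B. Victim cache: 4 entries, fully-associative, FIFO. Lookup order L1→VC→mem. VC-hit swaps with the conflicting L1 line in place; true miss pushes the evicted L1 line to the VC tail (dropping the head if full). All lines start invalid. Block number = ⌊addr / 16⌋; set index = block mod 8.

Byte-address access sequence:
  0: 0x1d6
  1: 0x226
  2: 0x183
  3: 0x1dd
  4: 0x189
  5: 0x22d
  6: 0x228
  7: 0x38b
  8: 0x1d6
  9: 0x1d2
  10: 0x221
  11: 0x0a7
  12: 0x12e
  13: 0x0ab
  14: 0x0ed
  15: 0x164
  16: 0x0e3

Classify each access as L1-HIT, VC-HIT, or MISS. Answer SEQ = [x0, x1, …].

  [0] addr=0x1d6 blk=29 s=5: MISS | VC []
  [1] addr=0x226 blk=34 s=2: MISS | VC []
  [2] addr=0x183 blk=24 s=0: MISS | VC []
  [3] addr=0x1dd blk=29 s=5: L1-HIT | VC []
  [4] addr=0x189 blk=24 s=0: L1-HIT | VC []
  [5] addr=0x22d blk=34 s=2: L1-HIT | VC []
  [6] addr=0x228 blk=34 s=2: L1-HIT | VC []
  [7] addr=0x38b blk=56 s=0: MISS | VC [24]
  [8] addr=0x1d6 blk=29 s=5: L1-HIT | VC [24]
  [9] addr=0x1d2 blk=29 s=5: L1-HIT | VC [24]
  [10] addr=0x221 blk=34 s=2: L1-HIT | VC [24]
  [11] addr=0xa7 blk=10 s=2: MISS | VC [24, 34]
  [12] addr=0x12e blk=18 s=2: MISS | VC [24, 34, 10]
  [13] addr=0xab blk=10 s=2: VC-HIT | VC [24, 34, 18]
  [14] addr=0xed blk=14 s=6: MISS | VC [24, 34, 18]
  [15] addr=0x164 blk=22 s=6: MISS | VC [24, 34, 18, 14]
  [16] addr=0xe3 blk=14 s=6: VC-HIT | VC [24, 34, 18, 22]

SEQ = [MISS, MISS, MISS, L1-HIT, L1-HIT, L1-HIT, L1-HIT, MISS, L1-HIT, L1-HIT, L1-HIT, MISS, MISS, VC-HIT, MISS, MISS, VC-HIT]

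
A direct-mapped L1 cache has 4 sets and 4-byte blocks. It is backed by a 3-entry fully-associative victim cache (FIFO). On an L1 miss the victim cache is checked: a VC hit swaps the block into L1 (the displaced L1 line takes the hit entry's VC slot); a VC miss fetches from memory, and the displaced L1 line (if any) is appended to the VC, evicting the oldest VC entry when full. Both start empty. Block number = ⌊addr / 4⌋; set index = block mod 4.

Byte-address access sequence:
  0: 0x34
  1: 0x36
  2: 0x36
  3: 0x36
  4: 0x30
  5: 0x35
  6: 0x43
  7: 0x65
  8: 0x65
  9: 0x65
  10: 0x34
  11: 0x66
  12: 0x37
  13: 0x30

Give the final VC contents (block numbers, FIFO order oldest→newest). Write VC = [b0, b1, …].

#0 0x34→b13/s1 MISS; vc=[]
#1 0x36→b13/s1 L1-HIT; vc=[]
#2 0x36→b13/s1 L1-HIT; vc=[]
#3 0x36→b13/s1 L1-HIT; vc=[]
#4 0x30→b12/s0 MISS; vc=[]
#5 0x35→b13/s1 L1-HIT; vc=[]
#6 0x43→b16/s0 MISS; vc=[12]
#7 0x65→b25/s1 MISS; vc=[12,13]
#8 0x65→b25/s1 L1-HIT; vc=[12,13]
#9 0x65→b25/s1 L1-HIT; vc=[12,13]
#10 0x34→b13/s1 VC-HIT; vc=[12,25]
#11 0x66→b25/s1 VC-HIT; vc=[12,13]
#12 0x37→b13/s1 VC-HIT; vc=[12,25]
#13 0x30→b12/s0 VC-HIT; vc=[16,25]

VC = [16, 25]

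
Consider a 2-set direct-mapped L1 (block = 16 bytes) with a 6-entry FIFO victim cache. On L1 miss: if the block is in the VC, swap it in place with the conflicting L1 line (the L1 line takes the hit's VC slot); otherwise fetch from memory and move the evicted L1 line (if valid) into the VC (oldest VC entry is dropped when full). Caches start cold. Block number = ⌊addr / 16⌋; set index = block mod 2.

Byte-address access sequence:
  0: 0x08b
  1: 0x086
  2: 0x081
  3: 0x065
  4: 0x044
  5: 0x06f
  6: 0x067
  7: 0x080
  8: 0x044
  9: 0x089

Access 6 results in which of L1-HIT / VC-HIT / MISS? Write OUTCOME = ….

0: 0x8b (blk 8, set 0) → MISS  vc=[]
1: 0x86 (blk 8, set 0) → L1-HIT  vc=[]
2: 0x81 (blk 8, set 0) → L1-HIT  vc=[]
3: 0x65 (blk 6, set 0) → MISS  vc=[8]
4: 0x44 (blk 4, set 0) → MISS  vc=[8, 6]
5: 0x6f (blk 6, set 0) → VC-HIT  vc=[8, 4]
6: 0x67 (blk 6, set 0) → L1-HIT  vc=[8, 4]
7: 0x80 (blk 8, set 0) → VC-HIT  vc=[6, 4]
8: 0x44 (blk 4, set 0) → VC-HIT  vc=[6, 8]
9: 0x89 (blk 8, set 0) → VC-HIT  vc=[6, 4]

OUTCOME = L1-HIT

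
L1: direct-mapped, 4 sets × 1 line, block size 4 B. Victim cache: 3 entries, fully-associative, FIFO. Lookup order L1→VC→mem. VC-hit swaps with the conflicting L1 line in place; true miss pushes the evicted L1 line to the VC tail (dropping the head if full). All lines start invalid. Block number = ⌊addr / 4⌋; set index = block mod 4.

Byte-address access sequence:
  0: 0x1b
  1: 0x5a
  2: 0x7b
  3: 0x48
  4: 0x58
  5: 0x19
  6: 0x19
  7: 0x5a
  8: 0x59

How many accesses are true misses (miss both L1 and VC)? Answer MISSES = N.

#0 0x1b→b6/s2 MISS; vc=[]
#1 0x5a→b22/s2 MISS; vc=[6]
#2 0x7b→b30/s2 MISS; vc=[6,22]
#3 0x48→b18/s2 MISS; vc=[6,22,30]
#4 0x58→b22/s2 VC-HIT; vc=[6,18,30]
#5 0x19→b6/s2 VC-HIT; vc=[22,18,30]
#6 0x19→b6/s2 L1-HIT; vc=[22,18,30]
#7 0x5a→b22/s2 VC-HIT; vc=[6,18,30]
#8 0x59→b22/s2 L1-HIT; vc=[6,18,30]

MISSES = 4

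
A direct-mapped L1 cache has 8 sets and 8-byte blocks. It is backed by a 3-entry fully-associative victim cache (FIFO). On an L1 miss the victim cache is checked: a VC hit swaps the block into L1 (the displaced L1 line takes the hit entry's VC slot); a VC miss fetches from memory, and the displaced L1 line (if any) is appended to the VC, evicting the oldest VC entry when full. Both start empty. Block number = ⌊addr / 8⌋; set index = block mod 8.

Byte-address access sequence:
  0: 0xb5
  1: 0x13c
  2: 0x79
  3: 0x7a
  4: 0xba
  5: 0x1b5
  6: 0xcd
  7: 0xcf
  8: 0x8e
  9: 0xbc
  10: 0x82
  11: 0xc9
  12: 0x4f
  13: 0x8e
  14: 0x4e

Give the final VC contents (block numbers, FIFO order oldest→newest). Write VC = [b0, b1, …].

#0 0xb5→b22/s6 MISS; vc=[]
#1 0x13c→b39/s7 MISS; vc=[]
#2 0x79→b15/s7 MISS; vc=[39]
#3 0x7a→b15/s7 L1-HIT; vc=[39]
#4 0xba→b23/s7 MISS; vc=[39,15]
#5 0x1b5→b54/s6 MISS; vc=[39,15,22]
#6 0xcd→b25/s1 MISS; vc=[39,15,22]
#7 0xcf→b25/s1 L1-HIT; vc=[39,15,22]
#8 0x8e→b17/s1 MISS; vc=[15,22,25]
#9 0xbc→b23/s7 L1-HIT; vc=[15,22,25]
#10 0x82→b16/s0 MISS; vc=[15,22,25]
#11 0xc9→b25/s1 VC-HIT; vc=[15,22,17]
#12 0x4f→b9/s1 MISS; vc=[22,17,25]
#13 0x8e→b17/s1 VC-HIT; vc=[22,9,25]
#14 0x4e→b9/s1 VC-HIT; vc=[22,17,25]

VC = [22, 17, 25]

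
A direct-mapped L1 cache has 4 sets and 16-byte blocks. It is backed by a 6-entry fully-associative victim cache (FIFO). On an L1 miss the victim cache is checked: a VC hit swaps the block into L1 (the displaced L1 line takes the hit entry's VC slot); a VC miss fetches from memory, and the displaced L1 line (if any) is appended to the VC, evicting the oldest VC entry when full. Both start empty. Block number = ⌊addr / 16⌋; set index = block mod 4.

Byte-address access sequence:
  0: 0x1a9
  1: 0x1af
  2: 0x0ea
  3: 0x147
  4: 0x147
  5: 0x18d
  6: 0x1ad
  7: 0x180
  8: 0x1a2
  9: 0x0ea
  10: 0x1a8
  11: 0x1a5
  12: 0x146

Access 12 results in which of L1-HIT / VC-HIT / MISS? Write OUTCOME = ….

OUTCOME = VC-HIT

#0 0x1a9→b26/s2 MISS; vc=[]
#1 0x1af→b26/s2 L1-HIT; vc=[]
#2 0xea→b14/s2 MISS; vc=[26]
#3 0x147→b20/s0 MISS; vc=[26]
#4 0x147→b20/s0 L1-HIT; vc=[26]
#5 0x18d→b24/s0 MISS; vc=[26,20]
#6 0x1ad→b26/s2 VC-HIT; vc=[14,20]
#7 0x180→b24/s0 L1-HIT; vc=[14,20]
#8 0x1a2→b26/s2 L1-HIT; vc=[14,20]
#9 0xea→b14/s2 VC-HIT; vc=[26,20]
#10 0x1a8→b26/s2 VC-HIT; vc=[14,20]
#11 0x1a5→b26/s2 L1-HIT; vc=[14,20]
#12 0x146→b20/s0 VC-HIT; vc=[14,24]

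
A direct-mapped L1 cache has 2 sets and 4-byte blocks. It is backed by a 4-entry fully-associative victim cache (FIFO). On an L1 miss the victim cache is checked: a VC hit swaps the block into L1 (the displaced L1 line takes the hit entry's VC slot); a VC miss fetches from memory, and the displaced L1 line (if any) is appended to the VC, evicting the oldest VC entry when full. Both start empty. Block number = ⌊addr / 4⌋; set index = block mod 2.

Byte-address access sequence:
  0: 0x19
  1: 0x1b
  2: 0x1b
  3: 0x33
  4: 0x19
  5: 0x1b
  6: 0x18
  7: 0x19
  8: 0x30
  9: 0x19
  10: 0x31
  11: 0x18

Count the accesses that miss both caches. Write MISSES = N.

0: 0x19 (blk 6, set 0) → MISS  vc=[]
1: 0x1b (blk 6, set 0) → L1-HIT  vc=[]
2: 0x1b (blk 6, set 0) → L1-HIT  vc=[]
3: 0x33 (blk 12, set 0) → MISS  vc=[6]
4: 0x19 (blk 6, set 0) → VC-HIT  vc=[12]
5: 0x1b (blk 6, set 0) → L1-HIT  vc=[12]
6: 0x18 (blk 6, set 0) → L1-HIT  vc=[12]
7: 0x19 (blk 6, set 0) → L1-HIT  vc=[12]
8: 0x30 (blk 12, set 0) → VC-HIT  vc=[6]
9: 0x19 (blk 6, set 0) → VC-HIT  vc=[12]
10: 0x31 (blk 12, set 0) → VC-HIT  vc=[6]
11: 0x18 (blk 6, set 0) → VC-HIT  vc=[12]

MISSES = 2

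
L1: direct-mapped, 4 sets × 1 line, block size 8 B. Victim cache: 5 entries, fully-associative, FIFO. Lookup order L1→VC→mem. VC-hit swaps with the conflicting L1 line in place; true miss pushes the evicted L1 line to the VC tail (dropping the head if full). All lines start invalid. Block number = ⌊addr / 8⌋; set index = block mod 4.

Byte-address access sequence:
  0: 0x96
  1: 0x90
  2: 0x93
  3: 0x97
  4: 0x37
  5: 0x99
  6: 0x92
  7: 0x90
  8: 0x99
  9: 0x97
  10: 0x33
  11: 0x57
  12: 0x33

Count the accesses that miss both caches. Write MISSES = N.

  [0] addr=0x96 blk=18 s=2: MISS | VC []
  [1] addr=0x90 blk=18 s=2: L1-HIT | VC []
  [2] addr=0x93 blk=18 s=2: L1-HIT | VC []
  [3] addr=0x97 blk=18 s=2: L1-HIT | VC []
  [4] addr=0x37 blk=6 s=2: MISS | VC [18]
  [5] addr=0x99 blk=19 s=3: MISS | VC [18]
  [6] addr=0x92 blk=18 s=2: VC-HIT | VC [6]
  [7] addr=0x90 blk=18 s=2: L1-HIT | VC [6]
  [8] addr=0x99 blk=19 s=3: L1-HIT | VC [6]
  [9] addr=0x97 blk=18 s=2: L1-HIT | VC [6]
  [10] addr=0x33 blk=6 s=2: VC-HIT | VC [18]
  [11] addr=0x57 blk=10 s=2: MISS | VC [18, 6]
  [12] addr=0x33 blk=6 s=2: VC-HIT | VC [18, 10]

MISSES = 4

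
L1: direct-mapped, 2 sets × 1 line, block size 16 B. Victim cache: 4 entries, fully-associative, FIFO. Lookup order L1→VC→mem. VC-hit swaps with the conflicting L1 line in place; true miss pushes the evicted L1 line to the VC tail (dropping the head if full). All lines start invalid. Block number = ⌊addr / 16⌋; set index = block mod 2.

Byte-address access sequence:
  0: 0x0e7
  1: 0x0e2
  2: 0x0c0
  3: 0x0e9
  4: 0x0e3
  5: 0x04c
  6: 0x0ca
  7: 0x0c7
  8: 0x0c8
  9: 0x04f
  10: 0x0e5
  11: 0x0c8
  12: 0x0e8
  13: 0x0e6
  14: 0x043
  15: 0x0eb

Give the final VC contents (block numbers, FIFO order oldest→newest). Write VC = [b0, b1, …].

VC = [12, 4]

  [0] addr=0xe7 blk=14 s=0: MISS | VC []
  [1] addr=0xe2 blk=14 s=0: L1-HIT | VC []
  [2] addr=0xc0 blk=12 s=0: MISS | VC [14]
  [3] addr=0xe9 blk=14 s=0: VC-HIT | VC [12]
  [4] addr=0xe3 blk=14 s=0: L1-HIT | VC [12]
  [5] addr=0x4c blk=4 s=0: MISS | VC [12, 14]
  [6] addr=0xca blk=12 s=0: VC-HIT | VC [4, 14]
  [7] addr=0xc7 blk=12 s=0: L1-HIT | VC [4, 14]
  [8] addr=0xc8 blk=12 s=0: L1-HIT | VC [4, 14]
  [9] addr=0x4f blk=4 s=0: VC-HIT | VC [12, 14]
  [10] addr=0xe5 blk=14 s=0: VC-HIT | VC [12, 4]
  [11] addr=0xc8 blk=12 s=0: VC-HIT | VC [14, 4]
  [12] addr=0xe8 blk=14 s=0: VC-HIT | VC [12, 4]
  [13] addr=0xe6 blk=14 s=0: L1-HIT | VC [12, 4]
  [14] addr=0x43 blk=4 s=0: VC-HIT | VC [12, 14]
  [15] addr=0xeb blk=14 s=0: VC-HIT | VC [12, 4]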